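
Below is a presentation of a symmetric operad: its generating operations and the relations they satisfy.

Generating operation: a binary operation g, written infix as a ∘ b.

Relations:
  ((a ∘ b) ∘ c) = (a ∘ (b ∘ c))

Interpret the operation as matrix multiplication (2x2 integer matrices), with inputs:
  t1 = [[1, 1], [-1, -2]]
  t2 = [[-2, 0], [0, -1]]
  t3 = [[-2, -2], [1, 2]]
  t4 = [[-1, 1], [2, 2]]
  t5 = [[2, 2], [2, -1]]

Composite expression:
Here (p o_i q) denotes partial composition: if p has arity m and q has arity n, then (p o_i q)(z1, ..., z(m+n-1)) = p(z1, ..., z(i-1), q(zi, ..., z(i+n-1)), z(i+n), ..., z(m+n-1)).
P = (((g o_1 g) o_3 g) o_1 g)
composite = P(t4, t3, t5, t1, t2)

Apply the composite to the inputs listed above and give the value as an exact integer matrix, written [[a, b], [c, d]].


[[-24, -10], [0, -4]]

(t4 ∘ t3) = [[3, 4], [-2, 0]]
((t4 ∘ t3) ∘ t5) = [[14, 2], [-4, -4]]
(t1 ∘ t2) = [[-2, -1], [2, 2]]
(((t4 ∘ t3) ∘ t5) ∘ (t1 ∘ t2)) = [[-24, -10], [0, -4]]


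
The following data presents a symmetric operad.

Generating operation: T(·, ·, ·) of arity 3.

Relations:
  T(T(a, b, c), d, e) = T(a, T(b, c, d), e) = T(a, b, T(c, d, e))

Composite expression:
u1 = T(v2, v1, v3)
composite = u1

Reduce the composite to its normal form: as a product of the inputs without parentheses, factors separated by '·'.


Associativity of T dissolves the nesting; only the v-input order survives.
T(v2, v1, v3) collapses to v2 · v1 · v3

v2 · v1 · v3


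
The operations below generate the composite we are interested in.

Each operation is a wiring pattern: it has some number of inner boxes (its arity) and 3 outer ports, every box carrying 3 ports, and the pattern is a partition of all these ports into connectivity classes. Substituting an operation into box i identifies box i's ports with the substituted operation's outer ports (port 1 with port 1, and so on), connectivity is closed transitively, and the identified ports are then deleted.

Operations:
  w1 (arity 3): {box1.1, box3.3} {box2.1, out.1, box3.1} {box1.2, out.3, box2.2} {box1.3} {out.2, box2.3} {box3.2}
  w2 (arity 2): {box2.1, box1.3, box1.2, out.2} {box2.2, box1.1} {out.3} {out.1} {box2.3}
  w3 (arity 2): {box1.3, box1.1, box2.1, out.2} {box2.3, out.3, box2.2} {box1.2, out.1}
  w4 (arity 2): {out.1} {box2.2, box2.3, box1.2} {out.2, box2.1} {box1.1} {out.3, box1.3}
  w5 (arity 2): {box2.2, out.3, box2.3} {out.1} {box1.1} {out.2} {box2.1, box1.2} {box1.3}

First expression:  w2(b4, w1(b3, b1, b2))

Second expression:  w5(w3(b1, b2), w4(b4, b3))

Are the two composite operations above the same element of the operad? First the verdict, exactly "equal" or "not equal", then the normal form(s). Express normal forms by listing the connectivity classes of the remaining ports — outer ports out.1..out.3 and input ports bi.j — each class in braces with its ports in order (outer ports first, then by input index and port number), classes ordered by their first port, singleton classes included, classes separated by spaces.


Normal form of the first expression: {out.1} {out.2, b1.1, b2.1, b4.2, b4.3} {out.3} {b1.2, b3.2} {b1.3, b4.1} {b2.2} {b2.3, b3.1} {b3.3}
Normal form of the second expression: {out.1} {out.2} {out.3, b3.1, b4.3} {b1.1, b1.3, b2.1} {b1.2} {b2.2, b2.3} {b3.2, b3.3, b4.2} {b4.1}
Distinct normal forms: not equal.

not equal: they reduce to {out.1} {out.2, b1.1, b2.1, b4.2, b4.3} {out.3} {b1.2, b3.2} {b1.3, b4.1} {b2.2} {b2.3, b3.1} {b3.3} and {out.1} {out.2} {out.3, b3.1, b4.3} {b1.1, b1.3, b2.1} {b1.2} {b2.2, b2.3} {b3.2, b3.3, b4.2} {b4.1}


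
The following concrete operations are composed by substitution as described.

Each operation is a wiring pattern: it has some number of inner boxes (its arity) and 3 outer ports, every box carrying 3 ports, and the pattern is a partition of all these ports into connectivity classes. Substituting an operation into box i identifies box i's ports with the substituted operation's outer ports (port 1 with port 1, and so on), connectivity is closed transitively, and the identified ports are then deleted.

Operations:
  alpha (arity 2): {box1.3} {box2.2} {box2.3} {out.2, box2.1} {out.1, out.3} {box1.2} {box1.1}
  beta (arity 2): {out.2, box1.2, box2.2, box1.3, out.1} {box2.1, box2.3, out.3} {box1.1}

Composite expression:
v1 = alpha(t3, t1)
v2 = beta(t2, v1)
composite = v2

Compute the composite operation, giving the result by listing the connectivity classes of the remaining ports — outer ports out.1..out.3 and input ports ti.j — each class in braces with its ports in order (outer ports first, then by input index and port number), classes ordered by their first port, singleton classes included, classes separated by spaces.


{out.1, out.2, t1.1, t2.2, t2.3} {out.3} {t1.2} {t1.3} {t2.1} {t3.1} {t3.2} {t3.3}

Connectivity passes through glued beta-boundaries; trace each wire chain.
composing alpha on (t3, t1), with out.j its own outer ports: {out.1, out.3} {out.2, t1.1} {t1.2} {t1.3} {t3.1} {t3.2} {t3.3}
composing beta on (t2, t3, t1), with out.j its own outer ports: {out.1, out.2, t1.1, t2.2, t2.3} {out.3} {t1.2} {t1.3} {t2.1} {t3.1} {t3.2} {t3.3}


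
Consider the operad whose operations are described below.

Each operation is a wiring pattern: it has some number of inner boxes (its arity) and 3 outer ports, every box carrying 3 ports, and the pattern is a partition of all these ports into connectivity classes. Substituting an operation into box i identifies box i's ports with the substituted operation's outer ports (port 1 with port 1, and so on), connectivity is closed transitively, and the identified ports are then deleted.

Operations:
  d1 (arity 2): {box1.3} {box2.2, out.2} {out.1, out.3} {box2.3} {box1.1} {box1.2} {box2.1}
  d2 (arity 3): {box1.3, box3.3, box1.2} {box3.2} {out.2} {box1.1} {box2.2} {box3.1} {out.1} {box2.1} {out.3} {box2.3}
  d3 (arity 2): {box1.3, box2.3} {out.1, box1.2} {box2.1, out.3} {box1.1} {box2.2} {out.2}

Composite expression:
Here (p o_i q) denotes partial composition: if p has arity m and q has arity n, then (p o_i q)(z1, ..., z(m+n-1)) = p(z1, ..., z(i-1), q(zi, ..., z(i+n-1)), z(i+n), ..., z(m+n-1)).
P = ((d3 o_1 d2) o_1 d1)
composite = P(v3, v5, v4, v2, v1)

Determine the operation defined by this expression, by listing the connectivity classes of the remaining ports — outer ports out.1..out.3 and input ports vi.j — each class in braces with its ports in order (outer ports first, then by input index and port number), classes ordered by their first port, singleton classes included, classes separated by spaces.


{out.1} {out.2} {out.3, v1.1} {v1.2} {v1.3} {v2.1} {v2.2} {v2.3, v5.2} {v3.1} {v3.2} {v3.3} {v4.1} {v4.2} {v4.3} {v5.1} {v5.3}


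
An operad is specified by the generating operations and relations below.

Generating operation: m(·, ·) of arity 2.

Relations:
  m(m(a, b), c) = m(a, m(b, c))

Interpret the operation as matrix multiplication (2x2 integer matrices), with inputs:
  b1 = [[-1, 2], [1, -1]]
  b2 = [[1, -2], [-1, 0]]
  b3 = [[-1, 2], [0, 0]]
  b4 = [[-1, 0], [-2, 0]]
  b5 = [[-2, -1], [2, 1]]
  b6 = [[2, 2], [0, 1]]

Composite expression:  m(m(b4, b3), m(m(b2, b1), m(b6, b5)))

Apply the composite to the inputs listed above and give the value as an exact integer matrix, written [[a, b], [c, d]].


m(b4, b3) = [[1, -2], [2, -4]]
m(b2, b1) = [[-3, 4], [1, -2]]
m(b6, b5) = [[0, 0], [2, 1]]
m(m(b2, b1), m(b6, b5)) = [[8, 4], [-4, -2]]
m(m(b4, b3), m(m(b2, b1), m(b6, b5))) = [[16, 8], [32, 16]]

[[16, 8], [32, 16]]


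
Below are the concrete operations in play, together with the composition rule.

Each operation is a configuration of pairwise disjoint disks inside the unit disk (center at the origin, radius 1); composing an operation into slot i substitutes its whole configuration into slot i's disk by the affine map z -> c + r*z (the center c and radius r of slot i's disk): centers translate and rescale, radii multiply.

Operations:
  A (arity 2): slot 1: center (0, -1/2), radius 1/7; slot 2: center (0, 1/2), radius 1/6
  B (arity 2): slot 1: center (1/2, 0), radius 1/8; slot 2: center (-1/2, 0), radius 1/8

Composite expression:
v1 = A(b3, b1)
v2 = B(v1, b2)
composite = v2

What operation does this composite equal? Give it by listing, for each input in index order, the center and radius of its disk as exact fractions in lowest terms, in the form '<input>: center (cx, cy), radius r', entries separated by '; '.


b1: center (1/2, 1/16), radius 1/48; b2: center (-1/2, 0), radius 1/8; b3: center (1/2, -1/16), radius 1/56

Below B, radii multiply path by path; the b-disk centers shift.
b3 passes through 2 substitutions, ending at center (1/2, -1/16), radius 1/56
b1 passes through 2 substitutions, ending at center (1/2, 1/16), radius 1/48
b2 passes through 1 substitution, ending at center (-1/2, 0), radius 1/8


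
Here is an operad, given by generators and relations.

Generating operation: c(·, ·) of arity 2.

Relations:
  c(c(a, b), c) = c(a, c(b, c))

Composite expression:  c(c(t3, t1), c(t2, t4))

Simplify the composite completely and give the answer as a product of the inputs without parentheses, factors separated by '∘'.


Key point: c is associative — brackets drop, the t-order remains.
c(t3, t1) spells out as t3 ∘ t1
c(t2, t4) spells out as t2 ∘ t4
c(c(t3, t1), c(t2, t4)) spells out as t3 ∘ t1 ∘ t2 ∘ t4

t3 ∘ t1 ∘ t2 ∘ t4


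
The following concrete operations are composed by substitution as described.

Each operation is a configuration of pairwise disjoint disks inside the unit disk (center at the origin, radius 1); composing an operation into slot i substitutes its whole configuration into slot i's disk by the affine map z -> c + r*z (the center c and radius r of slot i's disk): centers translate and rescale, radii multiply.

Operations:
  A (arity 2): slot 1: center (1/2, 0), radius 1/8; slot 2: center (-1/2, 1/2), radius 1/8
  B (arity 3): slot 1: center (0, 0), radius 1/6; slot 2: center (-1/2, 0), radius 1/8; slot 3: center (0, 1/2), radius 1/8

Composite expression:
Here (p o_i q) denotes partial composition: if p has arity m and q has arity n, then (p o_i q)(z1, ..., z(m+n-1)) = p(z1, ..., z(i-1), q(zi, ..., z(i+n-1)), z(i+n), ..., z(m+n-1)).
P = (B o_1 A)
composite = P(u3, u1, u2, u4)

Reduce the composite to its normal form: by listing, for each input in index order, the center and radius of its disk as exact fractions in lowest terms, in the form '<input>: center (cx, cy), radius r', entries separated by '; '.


Only the slot chain above each u matters under B; compose those maps.
tracing u3 down its 2-map path: center (1/12, 0), radius 1/48
tracing u1 down its 2-map path: center (-1/12, 1/12), radius 1/48
tracing u2 down its 1-map path: center (-1/2, 0), radius 1/8
tracing u4 down its 1-map path: center (0, 1/2), radius 1/8

u1: center (-1/12, 1/12), radius 1/48; u2: center (-1/2, 0), radius 1/8; u3: center (1/12, 0), radius 1/48; u4: center (0, 1/2), radius 1/8


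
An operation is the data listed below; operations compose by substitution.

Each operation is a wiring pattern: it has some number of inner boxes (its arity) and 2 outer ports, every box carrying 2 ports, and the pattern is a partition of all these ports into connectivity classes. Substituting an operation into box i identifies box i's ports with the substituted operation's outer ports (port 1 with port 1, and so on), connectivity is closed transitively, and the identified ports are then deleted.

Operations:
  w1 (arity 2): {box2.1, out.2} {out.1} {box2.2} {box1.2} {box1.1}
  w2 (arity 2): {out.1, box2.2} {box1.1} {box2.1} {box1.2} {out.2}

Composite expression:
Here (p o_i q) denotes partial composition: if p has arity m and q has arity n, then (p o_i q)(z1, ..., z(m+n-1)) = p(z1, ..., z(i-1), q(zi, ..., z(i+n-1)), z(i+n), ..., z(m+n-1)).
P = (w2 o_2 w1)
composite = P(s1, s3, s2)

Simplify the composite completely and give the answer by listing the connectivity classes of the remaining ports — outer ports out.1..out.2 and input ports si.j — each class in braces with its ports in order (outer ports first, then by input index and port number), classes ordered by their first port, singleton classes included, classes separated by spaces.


{out.1, s2.1} {out.2} {s1.1} {s1.2} {s2.2} {s3.1} {s3.2}

Substituting into w2 glues patterns; closure does the rest.
stage w1: inputs (s3, s2), connectivity {out.1} {out.2, s2.1} {s2.2} {s3.1} {s3.2}, out.j its boundary
stage w2: inputs (s1, s3, s2), connectivity {out.1, s2.1} {out.2} {s1.1} {s1.2} {s2.2} {s3.1} {s3.2}, out.j its boundary


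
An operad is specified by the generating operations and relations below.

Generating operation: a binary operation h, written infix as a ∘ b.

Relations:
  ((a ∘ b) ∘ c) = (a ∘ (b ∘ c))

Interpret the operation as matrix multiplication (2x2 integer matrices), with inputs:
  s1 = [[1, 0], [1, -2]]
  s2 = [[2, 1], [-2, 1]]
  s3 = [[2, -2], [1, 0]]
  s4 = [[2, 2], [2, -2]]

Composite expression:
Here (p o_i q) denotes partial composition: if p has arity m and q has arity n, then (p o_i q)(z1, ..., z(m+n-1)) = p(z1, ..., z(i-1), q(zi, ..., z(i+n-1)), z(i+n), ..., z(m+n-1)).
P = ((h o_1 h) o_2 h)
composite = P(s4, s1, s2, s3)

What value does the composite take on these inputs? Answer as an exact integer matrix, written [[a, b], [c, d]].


[[32, -32], [-12, 16]]


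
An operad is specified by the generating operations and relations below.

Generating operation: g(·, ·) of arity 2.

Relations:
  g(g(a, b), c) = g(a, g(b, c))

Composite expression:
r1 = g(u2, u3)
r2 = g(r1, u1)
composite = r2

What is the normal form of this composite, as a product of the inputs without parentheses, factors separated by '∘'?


u2 ∘ u3 ∘ u1

The g-tree's shape is irrelevant; the u-reading-order decides.
g(u2, u3) collapses to u2 ∘ u3
g(g(u2, u3), u1) collapses to u2 ∘ u3 ∘ u1


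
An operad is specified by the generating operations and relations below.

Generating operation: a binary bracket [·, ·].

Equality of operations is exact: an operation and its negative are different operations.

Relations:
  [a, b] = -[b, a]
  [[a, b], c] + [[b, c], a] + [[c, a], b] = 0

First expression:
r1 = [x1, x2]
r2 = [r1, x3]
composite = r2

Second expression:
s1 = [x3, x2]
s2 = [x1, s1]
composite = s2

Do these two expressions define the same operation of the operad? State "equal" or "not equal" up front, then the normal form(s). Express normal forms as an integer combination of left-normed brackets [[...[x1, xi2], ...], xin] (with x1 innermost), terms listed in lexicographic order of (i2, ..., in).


Reducing the first expression gives [[x1, x2], x3]
Reducing the second expression gives -[[x1, x2], x3] + [[x1, x3], x2]
They disagree, so not equal.

not equal; first: [[x1, x2], x3]; second: -[[x1, x2], x3] + [[x1, x3], x2]


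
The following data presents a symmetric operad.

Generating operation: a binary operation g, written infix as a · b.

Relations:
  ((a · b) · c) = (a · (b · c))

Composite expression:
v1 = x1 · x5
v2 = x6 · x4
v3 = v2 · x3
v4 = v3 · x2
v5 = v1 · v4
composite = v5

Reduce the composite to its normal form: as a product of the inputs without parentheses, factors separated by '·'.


All parenthesizations of g agree; list the x-inputs left to right.
(x1 · x5) collapses to x1 · x5
(x6 · x4) collapses to x6 · x4
((x6 · x4) · x3) collapses to x6 · x4 · x3
(((x6 · x4) · x3) · x2) collapses to x6 · x4 · x3 · x2
((x1 · x5) · (((x6 · x4) · x3) · x2)) collapses to x1 · x5 · x6 · x4 · x3 · x2

x1 · x5 · x6 · x4 · x3 · x2


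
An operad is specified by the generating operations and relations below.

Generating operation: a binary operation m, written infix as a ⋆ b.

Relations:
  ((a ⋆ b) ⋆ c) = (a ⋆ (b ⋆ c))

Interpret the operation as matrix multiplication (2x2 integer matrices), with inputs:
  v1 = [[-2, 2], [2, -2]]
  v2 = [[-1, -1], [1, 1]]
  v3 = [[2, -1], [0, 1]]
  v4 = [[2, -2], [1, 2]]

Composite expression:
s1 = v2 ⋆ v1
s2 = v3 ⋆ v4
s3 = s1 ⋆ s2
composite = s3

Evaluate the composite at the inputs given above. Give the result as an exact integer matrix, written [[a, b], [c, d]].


[[0, 0], [0, 0]]

(v2 ⋆ v1) = [[0, 0], [0, 0]]
(v3 ⋆ v4) = [[3, -6], [1, 2]]
((v2 ⋆ v1) ⋆ (v3 ⋆ v4)) = [[0, 0], [0, 0]]


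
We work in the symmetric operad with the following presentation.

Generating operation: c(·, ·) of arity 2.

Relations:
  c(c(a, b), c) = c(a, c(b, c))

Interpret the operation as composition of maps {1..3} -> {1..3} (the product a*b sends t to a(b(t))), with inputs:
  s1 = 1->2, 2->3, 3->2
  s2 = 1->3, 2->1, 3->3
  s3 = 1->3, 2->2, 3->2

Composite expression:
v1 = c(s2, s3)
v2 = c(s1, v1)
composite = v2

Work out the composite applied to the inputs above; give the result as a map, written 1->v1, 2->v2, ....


c(s2, s3) = 1->3, 2->1, 3->1
c(s1, c(s2, s3)) = 1->2, 2->2, 3->2

1->2, 2->2, 3->2


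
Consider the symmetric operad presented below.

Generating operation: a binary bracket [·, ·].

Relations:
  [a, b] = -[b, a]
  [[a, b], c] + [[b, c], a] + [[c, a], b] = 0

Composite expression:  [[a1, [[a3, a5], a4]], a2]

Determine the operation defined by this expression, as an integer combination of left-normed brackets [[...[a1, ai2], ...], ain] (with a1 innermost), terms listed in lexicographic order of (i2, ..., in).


[[[[a1, a3], a5], a4], a2] - [[[[a1, a4], a3], a5], a2] + [[[[a1, a4], a5], a3], a2] - [[[[a1, a5], a3], a4], a2]

Left-normed coefficients sit on the a1-initial expansion words.
Composite bracket: [[a1, [[a3, a5], a4]], a2]
Applying ab - ba throughout gives 16 signed words (2^4 = 16).
Words beginning with a1 determine it all:
  a1a3a5a4a2 appears with sign +1, giving the term +[[[[a1, a3], a5], a4], a2]
  a1a4a3a5a2 appears with sign -1, giving the term -[[[[a1, a4], a3], a5], a2]
  a1a4a5a3a2 appears with sign +1, giving the term +[[[[a1, a4], a5], a3], a2]
  a1a5a3a4a2 appears with sign -1, giving the term -[[[[a1, a5], a3], a4], a2]


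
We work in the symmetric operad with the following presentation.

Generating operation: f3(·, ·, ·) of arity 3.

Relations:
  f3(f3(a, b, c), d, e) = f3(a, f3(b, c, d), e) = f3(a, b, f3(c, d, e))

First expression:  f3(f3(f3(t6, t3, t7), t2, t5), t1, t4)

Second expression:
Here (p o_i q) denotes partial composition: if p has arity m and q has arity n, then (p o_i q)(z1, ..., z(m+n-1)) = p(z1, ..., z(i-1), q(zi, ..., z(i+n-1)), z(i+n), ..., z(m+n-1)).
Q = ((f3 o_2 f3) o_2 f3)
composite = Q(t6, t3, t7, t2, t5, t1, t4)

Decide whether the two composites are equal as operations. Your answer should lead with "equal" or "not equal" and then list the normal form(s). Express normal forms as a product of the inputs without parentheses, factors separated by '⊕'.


equal; the common form is t6 ⊕ t3 ⊕ t7 ⊕ t2 ⊕ t5 ⊕ t1 ⊕ t4

Reducing the first expression gives t6 ⊕ t3 ⊕ t7 ⊕ t2 ⊕ t5 ⊕ t1 ⊕ t4
Reducing the second expression gives t6 ⊕ t3 ⊕ t7 ⊕ t2 ⊕ t5 ⊕ t1 ⊕ t4
One common form — equal.


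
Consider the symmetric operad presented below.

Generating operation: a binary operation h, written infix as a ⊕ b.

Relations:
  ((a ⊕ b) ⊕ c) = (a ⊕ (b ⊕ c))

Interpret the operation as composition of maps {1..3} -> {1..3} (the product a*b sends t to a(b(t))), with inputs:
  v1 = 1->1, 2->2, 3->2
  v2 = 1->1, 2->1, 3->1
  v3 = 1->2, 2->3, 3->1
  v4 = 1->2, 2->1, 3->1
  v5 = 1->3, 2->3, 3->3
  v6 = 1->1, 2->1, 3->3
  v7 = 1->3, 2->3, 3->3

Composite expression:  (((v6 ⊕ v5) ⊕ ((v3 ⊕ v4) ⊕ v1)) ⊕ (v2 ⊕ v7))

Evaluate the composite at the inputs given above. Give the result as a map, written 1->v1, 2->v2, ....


1->3, 2->3, 3->3

(v6 ⊕ v5) = 1->3, 2->3, 3->3
(v3 ⊕ v4) = 1->3, 2->2, 3->2
((v3 ⊕ v4) ⊕ v1) = 1->3, 2->2, 3->2
((v6 ⊕ v5) ⊕ ((v3 ⊕ v4) ⊕ v1)) = 1->3, 2->3, 3->3
(v2 ⊕ v7) = 1->1, 2->1, 3->1
(((v6 ⊕ v5) ⊕ ((v3 ⊕ v4) ⊕ v1)) ⊕ (v2 ⊕ v7)) = 1->3, 2->3, 3->3


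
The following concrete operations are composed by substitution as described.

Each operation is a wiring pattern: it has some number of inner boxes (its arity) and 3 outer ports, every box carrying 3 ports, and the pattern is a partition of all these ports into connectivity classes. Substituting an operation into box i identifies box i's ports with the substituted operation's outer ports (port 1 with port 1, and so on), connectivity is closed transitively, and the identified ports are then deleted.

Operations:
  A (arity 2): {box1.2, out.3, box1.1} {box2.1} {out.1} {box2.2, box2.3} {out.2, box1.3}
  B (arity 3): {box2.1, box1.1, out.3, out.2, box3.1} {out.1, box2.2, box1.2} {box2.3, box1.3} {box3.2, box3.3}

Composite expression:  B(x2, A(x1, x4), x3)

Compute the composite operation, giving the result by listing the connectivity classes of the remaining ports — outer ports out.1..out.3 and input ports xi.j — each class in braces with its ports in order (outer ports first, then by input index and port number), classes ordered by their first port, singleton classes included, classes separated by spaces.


{out.1, x1.3, x2.2} {out.2, out.3, x2.1, x3.1} {x1.1, x1.2, x2.3} {x3.2, x3.3} {x4.1} {x4.2, x4.3}

Substituting into B glues patterns; closure does the rest.
composing A on (x1, x4), with out.j its own outer ports: {out.1} {out.2, x1.3} {out.3, x1.1, x1.2} {x4.1} {x4.2, x4.3}
composing B on (x2, x1, x4, x3), with out.j its own outer ports: {out.1, x1.3, x2.2} {out.2, out.3, x2.1, x3.1} {x1.1, x1.2, x2.3} {x3.2, x3.3} {x4.1} {x4.2, x4.3}


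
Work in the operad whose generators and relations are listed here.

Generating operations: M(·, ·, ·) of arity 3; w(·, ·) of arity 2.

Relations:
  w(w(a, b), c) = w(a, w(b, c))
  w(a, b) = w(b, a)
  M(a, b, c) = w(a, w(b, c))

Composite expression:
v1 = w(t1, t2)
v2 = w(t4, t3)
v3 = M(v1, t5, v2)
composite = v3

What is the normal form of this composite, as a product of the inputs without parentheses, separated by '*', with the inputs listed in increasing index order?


t1 * t2 * t3 * t4 * t5

With M associative and commutative, the t-input set is all that matters.
w(t1, t2) linearizes to t1 * t2
w(t4, t3) linearizes to t4 * t3
M(w(t1, t2), t5, w(t4, t3)) linearizes to t1 * t2 * t5 * t4 * t3
reordering the factors by index: t1 * t2 * t3 * t4 * t5


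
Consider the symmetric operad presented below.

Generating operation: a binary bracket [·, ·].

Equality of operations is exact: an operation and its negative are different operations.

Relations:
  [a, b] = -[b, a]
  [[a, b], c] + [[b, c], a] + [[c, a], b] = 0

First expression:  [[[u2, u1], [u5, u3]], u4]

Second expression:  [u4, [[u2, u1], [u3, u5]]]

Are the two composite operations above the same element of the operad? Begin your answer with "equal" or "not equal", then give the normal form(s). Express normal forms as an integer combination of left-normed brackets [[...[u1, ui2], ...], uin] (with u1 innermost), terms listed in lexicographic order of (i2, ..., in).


equal — both sides give [[[[u1, u2], u3], u5], u4] - [[[[u1, u2], u5], u3], u4]

In normal form, the first expression is [[[[u1, u2], u3], u5], u4] - [[[[u1, u2], u5], u3], u4]
In normal form, the second expression is [[[[u1, u2], u3], u5], u4] - [[[[u1, u2], u5], u3], u4]
The normal forms match — equal.


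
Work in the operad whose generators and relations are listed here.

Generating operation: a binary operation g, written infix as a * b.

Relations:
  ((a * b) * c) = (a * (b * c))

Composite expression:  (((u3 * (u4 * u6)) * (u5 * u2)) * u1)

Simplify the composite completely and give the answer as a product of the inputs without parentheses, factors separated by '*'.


u3 * u4 * u6 * u5 * u2 * u1

Key point: g is associative — brackets drop, the u-order remains.
(u4 * u6) flattens to u4 * u6
(u3 * (u4 * u6)) flattens to u3 * u4 * u6
(u5 * u2) flattens to u5 * u2
((u3 * (u4 * u6)) * (u5 * u2)) flattens to u3 * u4 * u6 * u5 * u2
(((u3 * (u4 * u6)) * (u5 * u2)) * u1) flattens to u3 * u4 * u6 * u5 * u2 * u1


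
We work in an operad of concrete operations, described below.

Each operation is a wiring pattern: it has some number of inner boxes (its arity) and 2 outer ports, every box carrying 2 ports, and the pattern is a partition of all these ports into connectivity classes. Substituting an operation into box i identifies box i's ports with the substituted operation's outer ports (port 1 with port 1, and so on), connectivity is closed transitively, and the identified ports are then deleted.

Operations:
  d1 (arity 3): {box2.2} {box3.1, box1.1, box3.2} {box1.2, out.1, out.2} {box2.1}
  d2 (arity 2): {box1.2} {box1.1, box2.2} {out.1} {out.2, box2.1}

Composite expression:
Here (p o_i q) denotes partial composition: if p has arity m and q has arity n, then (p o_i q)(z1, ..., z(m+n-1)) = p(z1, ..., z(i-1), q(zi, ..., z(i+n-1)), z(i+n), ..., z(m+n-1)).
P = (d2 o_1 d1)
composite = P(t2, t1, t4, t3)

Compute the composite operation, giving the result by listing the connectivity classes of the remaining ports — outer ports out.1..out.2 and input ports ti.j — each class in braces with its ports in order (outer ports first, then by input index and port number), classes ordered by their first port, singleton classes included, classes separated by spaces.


{out.1} {out.2, t3.1} {t1.1} {t1.2} {t2.1, t4.1, t4.2} {t2.2, t3.2}

Two ports join when wires chain via d2-identified ports.
d1 over (t2, t1, t4) gives {out.1, out.2, t2.2} {t1.1} {t1.2} {t2.1, t4.1, t4.2}, out.j being that stage's outer ports
d2 over (t2, t1, t4, t3) gives {out.1} {out.2, t3.1} {t1.1} {t1.2} {t2.1, t4.1, t4.2} {t2.2, t3.2}, out.j being that stage's outer ports


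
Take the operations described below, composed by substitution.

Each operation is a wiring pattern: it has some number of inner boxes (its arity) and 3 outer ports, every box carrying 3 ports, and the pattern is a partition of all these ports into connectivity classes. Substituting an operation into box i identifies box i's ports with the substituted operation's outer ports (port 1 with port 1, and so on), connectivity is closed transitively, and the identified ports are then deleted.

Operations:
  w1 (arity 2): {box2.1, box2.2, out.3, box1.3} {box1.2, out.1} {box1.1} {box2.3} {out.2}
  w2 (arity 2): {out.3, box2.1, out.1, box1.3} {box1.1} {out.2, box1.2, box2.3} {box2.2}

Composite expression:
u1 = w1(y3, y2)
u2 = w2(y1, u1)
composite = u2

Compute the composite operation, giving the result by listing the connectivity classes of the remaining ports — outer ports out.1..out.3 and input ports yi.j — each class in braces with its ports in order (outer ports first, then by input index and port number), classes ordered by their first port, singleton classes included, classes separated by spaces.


Treat the ports identified at w2 as solder joints: merge, then drop.
through w1, on inputs (y3, y2): {out.1, y3.2} {out.2} {out.3, y2.1, y2.2, y3.3} {y2.3} {y3.1} (out.j = stage outer ports)
through w2, on inputs (y1, y3, y2): {out.1, out.3, y1.3, y3.2} {out.2, y1.2, y2.1, y2.2, y3.3} {y1.1} {y2.3} {y3.1} (out.j = stage outer ports)

{out.1, out.3, y1.3, y3.2} {out.2, y1.2, y2.1, y2.2, y3.3} {y1.1} {y2.3} {y3.1}


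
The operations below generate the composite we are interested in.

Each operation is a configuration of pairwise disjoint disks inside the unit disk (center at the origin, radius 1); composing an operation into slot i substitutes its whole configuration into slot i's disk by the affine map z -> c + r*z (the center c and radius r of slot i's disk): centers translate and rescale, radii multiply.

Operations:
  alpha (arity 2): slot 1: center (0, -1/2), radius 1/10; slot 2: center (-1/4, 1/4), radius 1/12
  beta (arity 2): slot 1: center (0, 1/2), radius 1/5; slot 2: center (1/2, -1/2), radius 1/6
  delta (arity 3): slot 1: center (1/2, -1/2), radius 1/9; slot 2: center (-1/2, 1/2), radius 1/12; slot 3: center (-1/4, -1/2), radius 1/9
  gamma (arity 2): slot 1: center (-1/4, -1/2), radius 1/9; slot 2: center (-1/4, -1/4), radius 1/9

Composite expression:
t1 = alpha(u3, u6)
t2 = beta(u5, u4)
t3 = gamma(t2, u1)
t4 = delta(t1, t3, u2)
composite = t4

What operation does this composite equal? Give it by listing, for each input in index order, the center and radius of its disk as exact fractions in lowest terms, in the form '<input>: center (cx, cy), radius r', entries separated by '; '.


Each u-disk chains the slot maps above it in delta; radii multiply.
input u3: applying the 2 nested substitutions gives center (1/2, -5/9), radius 1/90
input u6: applying the 2 nested substitutions gives center (17/36, -17/36), radius 1/108
input u5: applying the 3 nested substitutions gives center (-25/48, 25/54), radius 1/540
input u4: applying the 3 nested substitutions gives center (-223/432, 49/108), radius 1/648
input u1: applying the 2 nested substitutions gives center (-25/48, 23/48), radius 1/108
input u2: applying the 1 nested substitution gives center (-1/4, -1/2), radius 1/9

u1: center (-25/48, 23/48), radius 1/108; u2: center (-1/4, -1/2), radius 1/9; u3: center (1/2, -5/9), radius 1/90; u4: center (-223/432, 49/108), radius 1/648; u5: center (-25/48, 25/54), radius 1/540; u6: center (17/36, -17/36), radius 1/108


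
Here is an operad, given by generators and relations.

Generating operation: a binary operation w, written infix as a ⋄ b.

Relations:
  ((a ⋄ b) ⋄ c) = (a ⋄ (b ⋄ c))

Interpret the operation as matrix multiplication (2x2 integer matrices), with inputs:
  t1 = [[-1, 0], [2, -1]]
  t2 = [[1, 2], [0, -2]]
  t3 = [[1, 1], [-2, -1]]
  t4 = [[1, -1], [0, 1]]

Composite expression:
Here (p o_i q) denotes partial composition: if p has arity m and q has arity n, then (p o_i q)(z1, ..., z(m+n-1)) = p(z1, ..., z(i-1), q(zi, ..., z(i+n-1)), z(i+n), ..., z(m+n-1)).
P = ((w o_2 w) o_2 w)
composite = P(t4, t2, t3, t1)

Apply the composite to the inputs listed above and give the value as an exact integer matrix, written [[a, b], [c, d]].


(t2 ⋄ t3) = [[-3, -1], [4, 2]]
((t2 ⋄ t3) ⋄ t1) = [[1, 1], [0, -2]]
(t4 ⋄ ((t2 ⋄ t3) ⋄ t1)) = [[1, 3], [0, -2]]

[[1, 3], [0, -2]]


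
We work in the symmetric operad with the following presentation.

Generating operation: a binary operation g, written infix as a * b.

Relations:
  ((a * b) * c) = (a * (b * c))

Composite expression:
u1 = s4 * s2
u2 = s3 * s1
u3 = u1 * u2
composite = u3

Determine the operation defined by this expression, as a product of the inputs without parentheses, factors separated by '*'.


s4 * s2 * s3 * s1

The g-tree's shape is irrelevant; the s-reading-order decides.
(s4 * s2) collapses to s4 * s2
(s3 * s1) collapses to s3 * s1
((s4 * s2) * (s3 * s1)) collapses to s4 * s2 * s3 * s1


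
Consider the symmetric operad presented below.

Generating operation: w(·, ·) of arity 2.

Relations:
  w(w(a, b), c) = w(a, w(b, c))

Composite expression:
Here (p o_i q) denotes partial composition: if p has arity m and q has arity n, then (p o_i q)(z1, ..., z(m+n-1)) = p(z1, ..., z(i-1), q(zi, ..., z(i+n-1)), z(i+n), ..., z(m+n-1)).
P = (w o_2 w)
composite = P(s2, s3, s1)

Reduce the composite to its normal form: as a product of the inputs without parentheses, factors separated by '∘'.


Every regrouping of w is equal, so read the s-inputs in written order.
w(s3, s1) reduces to s3 ∘ s1
w(s2, w(s3, s1)) reduces to s2 ∘ s3 ∘ s1

s2 ∘ s3 ∘ s1


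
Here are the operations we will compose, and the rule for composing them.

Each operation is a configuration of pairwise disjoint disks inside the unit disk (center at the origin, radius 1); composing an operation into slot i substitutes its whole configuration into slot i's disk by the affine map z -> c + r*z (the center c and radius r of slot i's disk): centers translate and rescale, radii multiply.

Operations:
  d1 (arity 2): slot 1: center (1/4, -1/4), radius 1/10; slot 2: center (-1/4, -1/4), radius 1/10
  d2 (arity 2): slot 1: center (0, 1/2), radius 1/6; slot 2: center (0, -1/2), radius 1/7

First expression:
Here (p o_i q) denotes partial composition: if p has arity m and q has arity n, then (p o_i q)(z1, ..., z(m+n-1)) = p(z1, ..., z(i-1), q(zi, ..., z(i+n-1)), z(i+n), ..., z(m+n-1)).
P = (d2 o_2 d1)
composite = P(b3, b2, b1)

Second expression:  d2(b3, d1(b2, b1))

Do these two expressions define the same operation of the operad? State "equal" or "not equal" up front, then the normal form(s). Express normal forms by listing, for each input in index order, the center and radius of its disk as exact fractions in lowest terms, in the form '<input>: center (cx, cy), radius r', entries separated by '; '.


equal; the common form is b1: center (-1/28, -15/28), radius 1/70; b2: center (1/28, -15/28), radius 1/70; b3: center (0, 1/2), radius 1/6

In normal form, the first expression is b1: center (-1/28, -15/28), radius 1/70; b2: center (1/28, -15/28), radius 1/70; b3: center (0, 1/2), radius 1/6
In normal form, the second expression is b1: center (-1/28, -15/28), radius 1/70; b2: center (1/28, -15/28), radius 1/70; b3: center (0, 1/2), radius 1/6
The forms coincide; equal.


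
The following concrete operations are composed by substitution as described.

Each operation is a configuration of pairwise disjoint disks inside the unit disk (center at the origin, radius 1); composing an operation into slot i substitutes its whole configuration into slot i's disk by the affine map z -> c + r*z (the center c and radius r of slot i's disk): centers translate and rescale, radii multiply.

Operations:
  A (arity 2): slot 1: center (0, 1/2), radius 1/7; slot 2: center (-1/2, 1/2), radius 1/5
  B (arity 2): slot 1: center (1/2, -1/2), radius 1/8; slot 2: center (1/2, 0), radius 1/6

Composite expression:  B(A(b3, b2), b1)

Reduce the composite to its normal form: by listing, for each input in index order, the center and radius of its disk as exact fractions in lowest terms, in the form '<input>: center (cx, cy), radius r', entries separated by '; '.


b1: center (1/2, 0), radius 1/6; b2: center (7/16, -7/16), radius 1/40; b3: center (1/2, -7/16), radius 1/56

Each b-disk chains the slot maps above it in B; radii multiply.
input b3: applying the 2 nested substitutions gives center (1/2, -7/16), radius 1/56
input b2: applying the 2 nested substitutions gives center (7/16, -7/16), radius 1/40
input b1: applying the 1 nested substitution gives center (1/2, 0), radius 1/6


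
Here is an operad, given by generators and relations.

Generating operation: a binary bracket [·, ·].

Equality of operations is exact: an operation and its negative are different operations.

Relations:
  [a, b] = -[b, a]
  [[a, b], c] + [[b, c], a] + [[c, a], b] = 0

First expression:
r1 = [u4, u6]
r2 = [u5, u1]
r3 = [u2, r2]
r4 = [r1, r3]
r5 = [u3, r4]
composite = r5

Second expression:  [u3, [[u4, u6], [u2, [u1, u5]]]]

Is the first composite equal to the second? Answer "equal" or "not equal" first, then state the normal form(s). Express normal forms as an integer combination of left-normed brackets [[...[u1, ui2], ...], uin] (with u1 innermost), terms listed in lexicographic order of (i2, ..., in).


not equal; first: [[[[[u1, u5], u2], u4], u6], u3] - [[[[[u1, u5], u2], u6], u4], u3]; second: -[[[[[u1, u5], u2], u4], u6], u3] + [[[[[u1, u5], u2], u6], u4], u3]

Reducing the first expression gives [[[[[u1, u5], u2], u4], u6], u3] - [[[[[u1, u5], u2], u6], u4], u3]
Reducing the second expression gives -[[[[[u1, u5], u2], u4], u6], u3] + [[[[[u1, u5], u2], u6], u4], u3]
They disagree, so not equal.


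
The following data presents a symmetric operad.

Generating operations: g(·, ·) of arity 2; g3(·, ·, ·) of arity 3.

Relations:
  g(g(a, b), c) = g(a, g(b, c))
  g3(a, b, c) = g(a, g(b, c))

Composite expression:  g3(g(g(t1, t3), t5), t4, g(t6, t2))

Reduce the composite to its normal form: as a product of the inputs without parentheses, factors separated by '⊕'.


t1 ⊕ t3 ⊕ t5 ⊕ t4 ⊕ t6 ⊕ t2


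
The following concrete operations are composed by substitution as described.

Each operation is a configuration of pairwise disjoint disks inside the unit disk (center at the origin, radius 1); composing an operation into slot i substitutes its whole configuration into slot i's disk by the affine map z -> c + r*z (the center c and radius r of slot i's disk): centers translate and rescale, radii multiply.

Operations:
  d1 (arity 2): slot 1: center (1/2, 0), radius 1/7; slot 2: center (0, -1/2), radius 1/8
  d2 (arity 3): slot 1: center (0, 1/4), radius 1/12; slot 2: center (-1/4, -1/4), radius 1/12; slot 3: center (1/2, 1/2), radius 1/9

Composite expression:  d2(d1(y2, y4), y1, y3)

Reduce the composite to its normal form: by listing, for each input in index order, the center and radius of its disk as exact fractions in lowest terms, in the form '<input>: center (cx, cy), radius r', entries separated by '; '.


Nesting under d2 composes maps z -> c + r*z down each y-path.
y2: after 2 affine steps, its disk has center (1/24, 1/4), radius 1/84
y4: after 2 affine steps, its disk has center (0, 5/24), radius 1/96
y1: after 1 affine step, its disk has center (-1/4, -1/4), radius 1/12
y3: after 1 affine step, its disk has center (1/2, 1/2), radius 1/9

y1: center (-1/4, -1/4), radius 1/12; y2: center (1/24, 1/4), radius 1/84; y3: center (1/2, 1/2), radius 1/9; y4: center (0, 5/24), radius 1/96


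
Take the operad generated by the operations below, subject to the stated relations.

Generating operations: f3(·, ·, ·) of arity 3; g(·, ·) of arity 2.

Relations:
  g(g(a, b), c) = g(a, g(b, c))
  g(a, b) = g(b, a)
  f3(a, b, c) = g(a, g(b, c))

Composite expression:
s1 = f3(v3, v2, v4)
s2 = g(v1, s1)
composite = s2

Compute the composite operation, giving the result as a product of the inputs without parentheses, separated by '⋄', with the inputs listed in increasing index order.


Any arrangement under g is one operation, so sort the v-inputs.
f3(v3, v2, v4) spells out as v3 ⋄ v2 ⋄ v4
g(v1, f3(v3, v2, v4)) spells out as v1 ⋄ v3 ⋄ v2 ⋄ v4
commutativity sorts the factors: v1 ⋄ v2 ⋄ v3 ⋄ v4

v1 ⋄ v2 ⋄ v3 ⋄ v4


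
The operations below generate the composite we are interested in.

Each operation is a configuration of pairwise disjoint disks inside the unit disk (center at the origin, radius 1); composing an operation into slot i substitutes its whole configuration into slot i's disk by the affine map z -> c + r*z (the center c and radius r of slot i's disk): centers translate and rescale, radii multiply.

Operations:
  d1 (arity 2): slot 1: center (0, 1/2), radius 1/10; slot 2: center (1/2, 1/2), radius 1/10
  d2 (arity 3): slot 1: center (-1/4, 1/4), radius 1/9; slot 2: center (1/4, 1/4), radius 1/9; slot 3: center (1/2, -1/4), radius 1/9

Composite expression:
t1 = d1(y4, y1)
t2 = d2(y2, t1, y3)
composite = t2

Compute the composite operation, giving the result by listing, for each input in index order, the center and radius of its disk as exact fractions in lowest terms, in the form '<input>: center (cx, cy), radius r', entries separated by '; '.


y1: center (11/36, 11/36), radius 1/90; y2: center (-1/4, 1/4), radius 1/9; y3: center (1/2, -1/4), radius 1/9; y4: center (1/4, 11/36), radius 1/90

Affine substitution under d2: radii multiply and y-centers shift.
input y2: composing its 1 substitution step yields center (-1/4, 1/4), radius 1/9
input y4: composing its 2 substitution steps yields center (1/4, 11/36), radius 1/90
input y1: composing its 2 substitution steps yields center (11/36, 11/36), radius 1/90
input y3: composing its 1 substitution step yields center (1/2, -1/4), radius 1/9


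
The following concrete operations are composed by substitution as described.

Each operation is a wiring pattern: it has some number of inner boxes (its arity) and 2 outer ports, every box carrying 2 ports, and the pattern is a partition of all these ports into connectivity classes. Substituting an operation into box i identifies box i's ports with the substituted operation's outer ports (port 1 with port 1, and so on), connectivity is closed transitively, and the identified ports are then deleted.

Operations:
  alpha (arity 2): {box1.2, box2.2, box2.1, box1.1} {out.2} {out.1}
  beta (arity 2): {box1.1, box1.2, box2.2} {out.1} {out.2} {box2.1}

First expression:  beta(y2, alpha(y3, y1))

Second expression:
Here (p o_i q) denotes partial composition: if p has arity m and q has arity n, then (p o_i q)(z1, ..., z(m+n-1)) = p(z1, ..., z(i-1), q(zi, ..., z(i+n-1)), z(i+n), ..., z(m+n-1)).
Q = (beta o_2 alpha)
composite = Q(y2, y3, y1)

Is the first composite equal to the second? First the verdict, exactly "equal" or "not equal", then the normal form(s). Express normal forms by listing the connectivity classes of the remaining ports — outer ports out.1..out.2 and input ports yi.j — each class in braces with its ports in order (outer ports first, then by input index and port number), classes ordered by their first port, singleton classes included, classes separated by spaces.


equal; the common form is {out.1} {out.2} {y1.1, y1.2, y3.1, y3.2} {y2.1, y2.2}

Reducing the first expression gives {out.1} {out.2} {y1.1, y1.2, y3.1, y3.2} {y2.1, y2.2}
Reducing the second expression gives {out.1} {out.2} {y1.1, y1.2, y3.1, y3.2} {y2.1, y2.2}
One common form — equal.
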